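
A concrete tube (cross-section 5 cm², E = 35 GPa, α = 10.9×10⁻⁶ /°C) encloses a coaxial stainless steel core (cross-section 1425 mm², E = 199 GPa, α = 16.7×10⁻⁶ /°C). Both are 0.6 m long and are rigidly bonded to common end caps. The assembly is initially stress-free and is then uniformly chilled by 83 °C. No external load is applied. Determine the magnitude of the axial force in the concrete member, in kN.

Both members must finish at the same length. With the larger α, the stainless steel tends to over-contract; the plates restrain it, putting the stainless steel in tension and the concrete in compression. With no external load the two internal forces are equal and opposite, magnitude P.
Setting the final lengths equal and cancelling L: (α₁ − α₂)ΔT = P/(A₁E₁) + P/(A₂E₂).
|α₁ − α₂|·ΔT = 5.8×10⁻⁶ × 83 = 0.0004814.
1/(A₁E₁) + 1/(A₂E₂) = 1/(500×35×10³) + 1/(1425×199×10³) = 6.067×10⁻⁸ N⁻¹.
So P = 0.0004814 / 6.067×10⁻⁸ = 7.935 kN.

P ≈ 7.93 kN (compressive in the concrete)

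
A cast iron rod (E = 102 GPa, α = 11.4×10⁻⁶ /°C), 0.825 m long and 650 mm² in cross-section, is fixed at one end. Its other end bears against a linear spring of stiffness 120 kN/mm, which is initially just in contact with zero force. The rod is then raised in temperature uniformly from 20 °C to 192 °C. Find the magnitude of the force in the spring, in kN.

The unrestrained thermal change is αΔT L = 11.4×10⁻⁶ × 172 × 825 = 1.618 mm.
Let P be the compressive force at the spring. The rod shortens elastically by PL/(AE) and the spring compresses by P/k; together these equal δ_free.
P [ L/(AE) + 1/k ] = δ_free → P [ 825/(650×102×10³) + 1/(120×10³) ] = 1.618.
P = 1.618 / 2.078×10⁻⁵ = 77860 N.

P ≈ 77.9 kN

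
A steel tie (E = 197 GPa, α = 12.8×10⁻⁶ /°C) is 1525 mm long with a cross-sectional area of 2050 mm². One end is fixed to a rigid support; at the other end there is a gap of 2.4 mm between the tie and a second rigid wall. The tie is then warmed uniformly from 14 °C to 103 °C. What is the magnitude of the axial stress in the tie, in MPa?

If the wall were absent the tie would grow by αΔT L = 12.8×10⁻⁶ × 89 × 1525 = 1.737 mm.
Since δ_free = 1.74 mm is less than the 2.4 mm gap, the tie never touches the wall. No axial force develops.

σ ≈ 0 MPa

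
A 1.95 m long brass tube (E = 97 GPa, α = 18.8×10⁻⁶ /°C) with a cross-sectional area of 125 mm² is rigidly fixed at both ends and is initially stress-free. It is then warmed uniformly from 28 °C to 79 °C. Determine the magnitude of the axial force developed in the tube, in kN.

The ends cannot move, so σ = EαΔT = 97×10³ × 18.8×10⁻⁶ × 51 = 93 MPa.
Then P = σA = 93 × 125 mm² = 11.63 kN, compressive.

P ≈ 11.6 kN (compressive)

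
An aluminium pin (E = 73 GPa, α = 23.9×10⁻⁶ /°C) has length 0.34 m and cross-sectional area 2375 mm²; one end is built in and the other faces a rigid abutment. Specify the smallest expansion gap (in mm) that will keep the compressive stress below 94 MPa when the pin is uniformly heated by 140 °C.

g ≈ 0.7 mm

Free expansion if unrestrained: δ_free = αΔT L = 23.9×10⁻⁶ × 140 × 340 = 1.138 mm.
At the allowable stress the elastic shortening the wall may impose is σL/E = 94 × 340 / (73×10³) = 0.4378 mm.
The gap must absorb the remainder: g_min = 1.138 − 0.4378 = 0.6998 mm.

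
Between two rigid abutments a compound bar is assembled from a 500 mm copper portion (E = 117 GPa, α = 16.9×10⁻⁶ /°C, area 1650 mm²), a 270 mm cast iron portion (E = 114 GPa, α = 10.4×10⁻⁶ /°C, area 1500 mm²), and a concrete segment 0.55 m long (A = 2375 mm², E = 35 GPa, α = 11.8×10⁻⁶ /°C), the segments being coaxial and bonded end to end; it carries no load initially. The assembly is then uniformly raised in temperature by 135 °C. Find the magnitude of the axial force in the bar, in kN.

Free thermal expansion of the whole bar: Σ αᵢΔT Lᵢ = 16.9×10⁻⁶×135×500 + 10.4×10⁻⁶×135×270 + 11.8×10⁻⁶×135×550 = 2.396 mm.
Since the ends are fixed, an axial force P builds up, equal in every segment, with P · Σ Lᵢ/(AᵢEᵢ) = δ_free.
The series flexibility is Σ Lᵢ/(AᵢEᵢ) = 500/(1650×117×10³) + 270/(1500×114×10³) + 550/(2375×35×10³) = 1.079×10⁻⁵ mm/N.
So P = 2.396 / 1.079×10⁻⁵ = 222.1 kN, compressive.

P ≈ 222 kN (compressive)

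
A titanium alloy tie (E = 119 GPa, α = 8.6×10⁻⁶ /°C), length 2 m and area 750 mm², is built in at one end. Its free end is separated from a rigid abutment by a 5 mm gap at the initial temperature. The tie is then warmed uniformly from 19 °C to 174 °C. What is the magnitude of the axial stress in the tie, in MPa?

σ ≈ 0 MPa

If the wall were absent the tie would grow by αΔT L = 8.6×10⁻⁶ × 155 × 2000 = 2.666 mm.
This is smaller than the 5 mm clearance, so the tie expands freely without reaching the stop — the stress is zero.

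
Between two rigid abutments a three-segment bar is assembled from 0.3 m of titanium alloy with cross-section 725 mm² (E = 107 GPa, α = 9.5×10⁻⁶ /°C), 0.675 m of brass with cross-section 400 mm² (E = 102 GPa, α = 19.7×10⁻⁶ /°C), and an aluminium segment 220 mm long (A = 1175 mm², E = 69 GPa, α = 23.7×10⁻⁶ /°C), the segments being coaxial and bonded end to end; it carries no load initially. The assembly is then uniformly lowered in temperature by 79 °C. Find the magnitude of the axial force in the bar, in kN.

P ≈ 73 kN (tensile)

Free thermal contraction of the whole bar: Σ αᵢΔT Lᵢ = 9.5×10⁻⁶×79×300 + 19.7×10⁻⁶×79×675 + 23.7×10⁻⁶×79×220 = 1.688 mm.
The walls prevent any net length change, so an axial force P (same in every segment) develops. Compatibility: P · Σ Lᵢ/(AᵢEᵢ) = δ_free.
The series flexibility is Σ Lᵢ/(AᵢEᵢ) = 300/(725×107×10³) + 675/(400×102×10³) + 220/(1175×69×10³) = 2.312×10⁻⁵ mm/N.
P = 1.688 / 2.312×10⁻⁵ = 72980 N = 72.98 kN, tensile.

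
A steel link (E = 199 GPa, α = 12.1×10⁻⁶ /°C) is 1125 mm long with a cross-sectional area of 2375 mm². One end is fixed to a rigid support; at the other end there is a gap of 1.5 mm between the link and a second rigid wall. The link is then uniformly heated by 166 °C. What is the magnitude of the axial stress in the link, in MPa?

σ ≈ 134 MPa (compressive)

Unrestrained expansion: δ_free = αΔT L = 12.1×10⁻⁶ × 166 × 1125 = 2.26 mm.
After closing the 1.5 mm clearance, 2.26 − 1.5 = 0.7597 mm of expansion remains to be suppressed by the wall.
Compatibility: PL/(AE) = 0.7597 mm, so σ = P/A = E × (0.7597/1125) = 134.4 MPa.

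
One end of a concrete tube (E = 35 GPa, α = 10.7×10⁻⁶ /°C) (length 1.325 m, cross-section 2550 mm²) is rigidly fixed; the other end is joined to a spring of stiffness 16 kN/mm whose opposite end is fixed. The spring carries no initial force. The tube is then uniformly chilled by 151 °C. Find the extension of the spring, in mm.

Free thermal contraction: δ_free = αΔT L = 10.7×10⁻⁶ × 151 × 1325 = 2.141 mm.
Let P be the tensile force in the spring. The tube extends elastically by PL/(AE) and the spring stretches by P/k; together these equal δ_free.
P [ L/(AE) + 1/k ] = δ_free → P [ 1325/(2550×35×10³) + 1/(16×10³) ] = 2.141.
P = 2.141 / 7.735×10⁻⁵ = 27680 N.
Spring extension = P/k = 27680/(16×10³) = 1.73 mm.

δ ≈ 1.73 mm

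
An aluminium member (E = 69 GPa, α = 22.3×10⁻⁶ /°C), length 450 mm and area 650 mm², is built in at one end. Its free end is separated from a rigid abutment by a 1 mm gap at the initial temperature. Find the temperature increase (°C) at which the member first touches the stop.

ΔT ≈ 99.7 °C

Contact occurs when the free expansion equals the gap: αΔT L = 1 mm.
So ΔT = g/(αL) = 1/(22.3×10⁻⁶ × 450) = 99.65 °C.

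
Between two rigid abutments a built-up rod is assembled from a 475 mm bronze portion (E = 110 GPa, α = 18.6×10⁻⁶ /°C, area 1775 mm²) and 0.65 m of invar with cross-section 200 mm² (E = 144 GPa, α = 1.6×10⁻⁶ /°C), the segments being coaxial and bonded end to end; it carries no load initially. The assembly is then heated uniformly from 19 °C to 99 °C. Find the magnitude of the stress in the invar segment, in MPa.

Free thermal expansion of the whole bar: Σ αᵢΔT Lᵢ = 18.6×10⁻⁶×80×475 + 1.6×10⁻⁶×80×650 = 0.79 mm.
Since the ends are fixed, an axial force P builds up, equal in every segment, with P · Σ Lᵢ/(AᵢEᵢ) = δ_free.
The series flexibility is Σ Lᵢ/(AᵢEᵢ) = 475/(1775×110×10³) + 650/(200×144×10³) = 2.5×10⁻⁵ mm/N.
Hence P = δ_free / Σ(L/AE) = 0.79/2.5×10⁻⁵ = 31.6 kN (compressive).
σ_{invar} = P / A = 31600 / 200 = 158 MPa.

σ ≈ 158 MPa (compressive)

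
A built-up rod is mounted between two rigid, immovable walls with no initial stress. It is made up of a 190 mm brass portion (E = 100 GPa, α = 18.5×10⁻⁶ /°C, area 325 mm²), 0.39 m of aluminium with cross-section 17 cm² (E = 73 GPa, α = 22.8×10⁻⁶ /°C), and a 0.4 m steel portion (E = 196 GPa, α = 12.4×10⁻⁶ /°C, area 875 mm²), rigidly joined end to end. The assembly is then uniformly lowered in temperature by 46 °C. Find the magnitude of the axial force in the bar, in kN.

With the walls removed the bar would change length by δ_free = Σ αᵢΔT Lᵢ = 18.5×10⁻⁶×46×190 + 22.8×10⁻⁶×46×390 + 12.4×10⁻⁶×46×400 = 0.7989 mm.
The rigid supports impose zero overall length change; the single axial force P common to all segments must satisfy P Σ Lᵢ/(AᵢEᵢ) = δ_free.
The series flexibility is Σ Lᵢ/(AᵢEᵢ) = 190/(325×100×10³) + 390/(1700×73×10³) + 400/(875×196×10³) = 1.132×10⁻⁵ mm/N.
Hence P = δ_free / Σ(L/AE) = 0.7989/1.132×10⁻⁵ = 70.57 kN (tensile).

P ≈ 70.6 kN (tensile)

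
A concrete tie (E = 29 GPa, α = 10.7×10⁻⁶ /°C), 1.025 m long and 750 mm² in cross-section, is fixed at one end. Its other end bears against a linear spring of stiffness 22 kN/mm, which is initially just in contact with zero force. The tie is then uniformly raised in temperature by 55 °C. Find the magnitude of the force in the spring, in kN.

If the spring were absent the tie would lengthen by αΔT L = 10.7×10⁻⁶ × 55 × 1025 = 0.6032 mm.
Let P be the compressive force at the spring. The tie shortens elastically by PL/(AE) and the spring compresses by P/k; together these equal δ_free.
P [ L/(AE) + 1/k ] = δ_free → P [ 1025/(750×29×10³) + 1/(22×10³) ] = 0.6032.
P = 0.6032 / 9.258×10⁻⁵ = 6516 N.

P ≈ 6.52 kN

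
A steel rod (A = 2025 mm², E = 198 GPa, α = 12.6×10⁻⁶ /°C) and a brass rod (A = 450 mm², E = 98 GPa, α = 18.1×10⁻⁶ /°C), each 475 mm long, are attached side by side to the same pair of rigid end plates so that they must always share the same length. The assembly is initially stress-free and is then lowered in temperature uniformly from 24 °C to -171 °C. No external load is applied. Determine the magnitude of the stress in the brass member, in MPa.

σ ≈ 94.7 MPa (tensile)

Both members must finish at the same length. With the larger α, the brass tends to over-contract; the plates restrain it, putting the brass in tension and the steel in compression. With no external load the two internal forces are equal and opposite, magnitude P.
Setting the final lengths equal and cancelling L: (α₁ − α₂)ΔT = P/(A₁E₁) + P/(A₂E₂).
|α₁ − α₂|·ΔT = 5.5×10⁻⁶ × 195 = 0.001073.
1/(A₁E₁) + 1/(A₂E₂) = 1/(2025×198×10³) + 1/(450×98×10³) = 2.517×10⁻⁸ N⁻¹.
P = 0.001073 / 2.517×10⁻⁸ = 42610 N = 42.61 kN.
σ_{brass} = P/A₂ = 42610/450 = 94.69 MPa, tensile.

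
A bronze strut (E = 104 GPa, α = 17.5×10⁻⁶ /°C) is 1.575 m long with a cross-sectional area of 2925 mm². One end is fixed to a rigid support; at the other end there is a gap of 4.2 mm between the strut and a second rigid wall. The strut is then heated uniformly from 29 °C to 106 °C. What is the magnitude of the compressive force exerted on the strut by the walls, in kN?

P ≈ 0 kN

Unrestrained expansion: δ_free = αΔT L = 17.5×10⁻⁶ × 77 × 1575 = 2.122 mm.
Since δ_free = 2.12 mm is less than the 4.2 mm gap, the strut never touches the wall. No axial force develops.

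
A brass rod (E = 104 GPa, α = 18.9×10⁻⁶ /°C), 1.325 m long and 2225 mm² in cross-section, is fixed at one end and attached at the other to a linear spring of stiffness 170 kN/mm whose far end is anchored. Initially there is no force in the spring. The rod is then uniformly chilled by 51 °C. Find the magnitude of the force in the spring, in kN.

If the spring were absent the rod would shorten by αΔT L = 18.9×10⁻⁶ × 51 × 1325 = 1.277 mm.
With a force P in the spring, the elastic change of the rod is PL/(AE) and that of the spring is P/k; compatibility requires their sum to equal δ_free.
So P = δ_free / [L/(AE) + 1/k] = 1.277 / [ 1325/(2225×104×10³) + 1/(170×10³) ].
P = 1.277 / 1.161×10⁻⁵ = 110000 N.

P ≈ 110 kN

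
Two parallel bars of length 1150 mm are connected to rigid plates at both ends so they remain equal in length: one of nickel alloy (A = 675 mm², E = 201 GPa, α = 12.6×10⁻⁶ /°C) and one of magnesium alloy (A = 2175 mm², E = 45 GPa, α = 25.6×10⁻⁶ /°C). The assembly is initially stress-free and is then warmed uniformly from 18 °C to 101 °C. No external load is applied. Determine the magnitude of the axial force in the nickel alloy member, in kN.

P ≈ 61.3 kN (tensile in the nickel alloy)

The magnesium alloy has the larger α, so on heating it would change length more than the nickel alloy if both were free. The rigid plates force a common final length, so the magnesium alloy is put into compression and the nickel alloy into tension, with equal and opposite forces P (no external load).
Equating the net (thermal + elastic) strains gives |α₁ − α₂|·ΔT = P·[1/(A₁E₁) + 1/(A₂E₂)].
|α₁ − α₂|·ΔT = 13×10⁻⁶ × 83 = 0.001079.
1/(A₁E₁) + 1/(A₂E₂) = 1/(675×201×10³) + 1/(2175×45×10³) = 1.759×10⁻⁸ N⁻¹.
So P = 0.001079 / 1.759×10⁻⁸ = 61.35 kN.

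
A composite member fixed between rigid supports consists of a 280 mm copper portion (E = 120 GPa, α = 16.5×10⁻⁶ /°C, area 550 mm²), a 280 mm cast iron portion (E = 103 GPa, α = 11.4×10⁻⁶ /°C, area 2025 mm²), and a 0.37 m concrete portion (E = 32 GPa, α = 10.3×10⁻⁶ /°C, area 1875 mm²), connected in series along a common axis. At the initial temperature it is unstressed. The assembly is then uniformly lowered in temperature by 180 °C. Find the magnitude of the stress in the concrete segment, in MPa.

σ ≈ 94.9 MPa (tensile)

Free thermal contraction of the whole bar: Σ αᵢΔT Lᵢ = 16.5×10⁻⁶×180×280 + 11.4×10⁻⁶×180×280 + 10.3×10⁻⁶×180×370 = 2.092 mm.
Since the ends are fixed, an axial force P builds up, equal in every segment, with P · Σ Lᵢ/(AᵢEᵢ) = δ_free.
Σ Lᵢ/(AᵢEᵢ) = 280/(550×120×10³) + 280/(2025×103×10³) + 370/(1875×32×10³) = 1.175×10⁻⁵ mm/N.
So P = 2.092 / 1.175×10⁻⁵ = 178 kN, tensile.
σ_{concrete} = P / A = 178000 / 1875 = 94.95 MPa.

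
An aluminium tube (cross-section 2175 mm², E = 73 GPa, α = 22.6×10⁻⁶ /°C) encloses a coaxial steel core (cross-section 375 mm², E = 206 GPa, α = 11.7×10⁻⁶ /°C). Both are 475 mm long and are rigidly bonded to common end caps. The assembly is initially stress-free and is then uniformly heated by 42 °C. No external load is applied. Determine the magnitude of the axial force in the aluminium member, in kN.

The aluminium has the larger α, so on heating it would change length more than the steel if both were free. The rigid plates force a common final length, so the aluminium is put into compression and the steel into tension, with equal and opposite forces P (no external load).
Equating the net (thermal + elastic) strains gives |α₁ − α₂|·ΔT = P·[1/(A₁E₁) + 1/(A₂E₂)].
|α₁ − α₂|·ΔT = 10.9×10⁻⁶ × 42 = 0.0004578.
1/(A₁E₁) + 1/(A₂E₂) = 1/(2175×73×10³) + 1/(375×206×10³) = 1.924×10⁻⁸ N⁻¹.
So P = 0.0004578 / 1.924×10⁻⁸ = 23.79 kN.

P ≈ 23.8 kN (compressive in the aluminium)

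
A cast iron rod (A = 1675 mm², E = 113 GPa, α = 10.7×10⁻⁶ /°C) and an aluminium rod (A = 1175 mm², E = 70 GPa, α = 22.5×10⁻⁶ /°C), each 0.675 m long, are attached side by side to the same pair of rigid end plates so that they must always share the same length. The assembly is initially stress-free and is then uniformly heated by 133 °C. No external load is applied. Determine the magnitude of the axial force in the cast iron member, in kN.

P ≈ 90 kN (tensile in the cast iron)

The aluminium has the larger α, so on heating it would change length more than the cast iron if both were free. The rigid plates force a common final length, so the aluminium is put into compression and the cast iron into tension, with equal and opposite forces P (no external load).
Setting the final lengths equal and cancelling L: (α₁ − α₂)ΔT = P/(A₁E₁) + P/(A₂E₂).
|α₁ − α₂|·ΔT = 11.8×10⁻⁶ × 133 = 0.001569.
1/(A₁E₁) + 1/(A₂E₂) = 1/(1675×113×10³) + 1/(1175×70×10³) = 1.744×10⁻⁸ N⁻¹.
So P = 0.001569 / 1.744×10⁻⁸ = 89.98 kN.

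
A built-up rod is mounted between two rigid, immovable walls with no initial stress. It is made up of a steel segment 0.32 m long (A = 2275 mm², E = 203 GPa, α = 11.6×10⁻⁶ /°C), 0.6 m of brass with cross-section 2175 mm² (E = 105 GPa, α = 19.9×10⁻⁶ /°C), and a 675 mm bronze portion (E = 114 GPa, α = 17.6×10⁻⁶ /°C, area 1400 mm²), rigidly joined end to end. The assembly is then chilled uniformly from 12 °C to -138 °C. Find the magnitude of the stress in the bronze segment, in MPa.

Free thermal contraction of the whole bar: Σ αᵢΔT Lᵢ = 11.6×10⁻⁶×150×320 + 19.9×10⁻⁶×150×600 + 17.6×10⁻⁶×150×675 = 4.13 mm.
The rigid supports impose zero overall length change; the single axial force P common to all segments must satisfy P Σ Lᵢ/(AᵢEᵢ) = δ_free.
The series flexibility is Σ Lᵢ/(AᵢEᵢ) = 320/(2275×203×10³) + 600/(2175×105×10³) + 675/(1400×114×10³) = 7.549×10⁻⁶ mm/N.
P = 4.13 / 7.549×10⁻⁶ = 547000 N = 547 kN, tensile.
σ_{bronze} = P / A = 547000 / 1400 = 390.7 MPa.

σ ≈ 391 MPa (tensile)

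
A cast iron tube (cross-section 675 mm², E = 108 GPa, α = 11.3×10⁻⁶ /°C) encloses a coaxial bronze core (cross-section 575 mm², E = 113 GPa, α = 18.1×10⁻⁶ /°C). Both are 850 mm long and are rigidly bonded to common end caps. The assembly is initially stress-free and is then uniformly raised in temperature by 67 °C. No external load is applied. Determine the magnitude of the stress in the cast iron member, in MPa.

The bronze has the larger α, so on heating it would change length more than the cast iron if both were free. The rigid plates force a common final length, so the bronze is put into compression and the cast iron into tension, with equal and opposite forces P (no external load).
Setting the final lengths equal and cancelling L: (α₁ − α₂)ΔT = P/(A₁E₁) + P/(A₂E₂).
|α₁ − α₂|·ΔT = 6.8×10⁻⁶ × 67 = 0.0004556.
1/(A₁E₁) + 1/(A₂E₂) = 1/(675×108×10³) + 1/(575×113×10³) = 2.911×10⁻⁸ N⁻¹.
P = 0.0004556 / 2.911×10⁻⁸ = 15650 N = 15.65 kN.
σ_{cast iron} = P/A₁ = 15650/675 = 23.19 MPa, tensile.

σ ≈ 23.2 MPa (tensile)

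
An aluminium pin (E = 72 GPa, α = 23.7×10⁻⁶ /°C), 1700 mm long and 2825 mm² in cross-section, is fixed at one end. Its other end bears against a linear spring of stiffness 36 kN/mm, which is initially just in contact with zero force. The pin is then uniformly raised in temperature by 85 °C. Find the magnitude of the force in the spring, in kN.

P ≈ 94.8 kN

If the spring were absent the pin would lengthen by αΔT L = 23.7×10⁻⁶ × 85 × 1700 = 3.425 mm.
With a force P in the spring, the elastic change of the pin is PL/(AE) and that of the spring is P/k; compatibility requires their sum to equal δ_free.
P [ L/(AE) + 1/k ] = δ_free → P [ 1700/(2825×72×10³) + 1/(36×10³) ] = 3.425.
P = 3.425 / 3.614×10⁻⁵ = 94770 N.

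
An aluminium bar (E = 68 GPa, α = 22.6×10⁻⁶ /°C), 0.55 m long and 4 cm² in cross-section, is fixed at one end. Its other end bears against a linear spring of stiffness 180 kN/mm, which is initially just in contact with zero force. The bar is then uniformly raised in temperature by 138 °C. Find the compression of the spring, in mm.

δ ≈ 0.37 mm

The unrestrained thermal change is αΔT L = 22.6×10⁻⁶ × 138 × 550 = 1.715 mm.
With a force P in the spring, the elastic change of the bar is PL/(AE) and that of the spring is P/k; compatibility requires their sum to equal δ_free.
P [ L/(AE) + 1/k ] = δ_free → P [ 550/(400×68×10³) + 1/(180×10³) ] = 1.715.
P = 1.715 / 2.578×10⁻⁵ = 66550 N.
Spring compression = P/k = 66550/(180×10³) = 0.3697 mm.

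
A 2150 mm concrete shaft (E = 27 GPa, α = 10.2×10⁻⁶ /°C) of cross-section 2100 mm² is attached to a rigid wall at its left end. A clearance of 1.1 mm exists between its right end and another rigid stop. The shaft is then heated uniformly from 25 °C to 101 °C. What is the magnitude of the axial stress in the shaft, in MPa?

σ ≈ 7.12 MPa (compressive)

Unrestrained expansion: δ_free = αΔT L = 10.2×10⁻⁶ × 76 × 2150 = 1.667 mm.
This exceeds the 1.1 mm gap, so the wall pushes back. The portion of expansion that must be recovered elastically is δ_free − gap = 1.667 − 1.1 = 0.5667 mm.
Compatibility: PL/(AE) = 0.5667 mm, so σ = P/A = E × (0.5667/2150) = 7.116 MPa.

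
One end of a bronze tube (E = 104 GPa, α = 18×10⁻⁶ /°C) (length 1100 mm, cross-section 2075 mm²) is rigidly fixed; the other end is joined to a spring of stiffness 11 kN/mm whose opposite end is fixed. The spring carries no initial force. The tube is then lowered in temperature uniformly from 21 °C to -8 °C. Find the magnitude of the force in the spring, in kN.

P ≈ 5.98 kN

Free thermal contraction: δ_free = αΔT L = 18×10⁻⁶ × 29 × 1100 = 0.5742 mm.
With a force P in the spring, the elastic change of the tube is PL/(AE) and that of the spring is P/k; compatibility requires their sum to equal δ_free.
So P = δ_free / [L/(AE) + 1/k] = 0.5742 / [ 1100/(2075×104×10³) + 1/(11×10³) ].
P = 0.5742 / 9.601×10⁻⁵ = 5981 N.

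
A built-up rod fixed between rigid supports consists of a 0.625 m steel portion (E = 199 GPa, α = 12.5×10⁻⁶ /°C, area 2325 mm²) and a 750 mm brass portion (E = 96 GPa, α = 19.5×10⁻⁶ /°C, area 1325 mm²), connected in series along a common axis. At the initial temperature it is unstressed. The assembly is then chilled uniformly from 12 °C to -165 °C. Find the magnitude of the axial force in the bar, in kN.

P ≈ 548 kN (tensile)

With the walls removed the bar would change length by δ_free = Σ αᵢΔT Lᵢ = 12.5×10⁻⁶×177×625 + 19.5×10⁻⁶×177×750 = 3.971 mm.
Since the ends are fixed, an axial force P builds up, equal in every segment, with P · Σ Lᵢ/(AᵢEᵢ) = δ_free.
The series flexibility is Σ Lᵢ/(AᵢEᵢ) = 625/(2325×199×10³) + 750/(1325×96×10³) = 7.247×10⁻⁶ mm/N.
P = 3.971 / 7.247×10⁻⁶ = 548000 N = 548 kN, tensile.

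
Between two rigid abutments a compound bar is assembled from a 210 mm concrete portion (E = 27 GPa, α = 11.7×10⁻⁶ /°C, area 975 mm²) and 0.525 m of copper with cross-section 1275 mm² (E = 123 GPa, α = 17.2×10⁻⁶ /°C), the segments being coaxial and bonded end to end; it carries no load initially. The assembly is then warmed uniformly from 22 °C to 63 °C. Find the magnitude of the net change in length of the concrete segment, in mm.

|ΔL| ≈ 0.231 mm

Free thermal expansion of the whole bar: Σ αᵢΔT Lᵢ = 11.7×10⁻⁶×41×210 + 17.2×10⁻⁶×41×525 = 0.471 mm.
The rigid supports impose zero overall length change; the single axial force P common to all segments must satisfy P Σ Lᵢ/(AᵢEᵢ) = δ_free.
The series flexibility is Σ Lᵢ/(AᵢEᵢ) = 210/(975×27×10³) + 525/(1275×123×10³) = 1.132×10⁻⁵ mm/N.
P = 0.471 / 1.132×10⁻⁵ = 41590 N = 41.59 kN, compressive.
For the concrete segment, free thermal change = 11.7×10⁻⁶×41×210 = 0.1007 mm and elastic change from P = 41590×210/(975×27×10³) = 0.3317 mm; these oppose, so the net change is 0.231 mm (segment shortens).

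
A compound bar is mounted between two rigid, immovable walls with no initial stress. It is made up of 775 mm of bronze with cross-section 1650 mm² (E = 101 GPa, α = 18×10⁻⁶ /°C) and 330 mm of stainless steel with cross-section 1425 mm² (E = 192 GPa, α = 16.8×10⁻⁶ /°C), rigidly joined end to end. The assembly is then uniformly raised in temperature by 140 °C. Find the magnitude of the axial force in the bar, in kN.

P ≈ 466 kN (compressive)

If the supports were absent, the total length change would be Σ αᵢΔT Lᵢ = 18×10⁻⁶×140×775 + 16.8×10⁻⁶×140×330 = 2.729 mm.
The rigid supports impose zero overall length change; the single axial force P common to all segments must satisfy P Σ Lᵢ/(AᵢEᵢ) = δ_free.
The series flexibility is Σ Lᵢ/(AᵢEᵢ) = 775/(1650×101×10³) + 330/(1425×192×10³) = 5.857×10⁻⁶ mm/N.
Hence P = δ_free / Σ(L/AE) = 2.729/5.857×10⁻⁶ = 466 kN (compressive).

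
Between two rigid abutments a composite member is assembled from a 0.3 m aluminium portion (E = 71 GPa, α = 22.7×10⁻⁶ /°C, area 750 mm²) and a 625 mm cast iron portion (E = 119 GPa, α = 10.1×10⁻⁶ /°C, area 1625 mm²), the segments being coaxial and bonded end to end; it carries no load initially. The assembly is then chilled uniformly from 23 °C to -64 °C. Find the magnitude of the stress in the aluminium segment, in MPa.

Free thermal contraction of the whole bar: Σ αᵢΔT Lᵢ = 22.7×10⁻⁶×87×300 + 10.1×10⁻⁶×87×625 = 1.142 mm.
The rigid supports impose zero overall length change; the single axial force P common to all segments must satisfy P Σ Lᵢ/(AᵢEᵢ) = δ_free.
The series flexibility is Σ Lᵢ/(AᵢEᵢ) = 300/(750×71×10³) + 625/(1625×119×10³) = 8.866×10⁻⁶ mm/N.
Hence P = δ_free / Σ(L/AE) = 1.142/8.866×10⁻⁶ = 128.8 kN (tensile).
σ_{aluminium} = P / A = 128800 / 750 = 171.7 MPa.

σ ≈ 172 MPa (tensile)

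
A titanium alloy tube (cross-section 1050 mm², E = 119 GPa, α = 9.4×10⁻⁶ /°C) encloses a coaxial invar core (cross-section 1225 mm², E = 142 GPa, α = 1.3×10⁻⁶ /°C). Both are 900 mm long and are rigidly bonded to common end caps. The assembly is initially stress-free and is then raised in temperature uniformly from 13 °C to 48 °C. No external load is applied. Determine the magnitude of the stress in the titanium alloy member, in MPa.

Equilibrium of a rigid end plate with no external load gives equal and opposite internal forces ±P in the two members. Since α_{titanium alloy} > α_{invar}, heating drives the titanium alloy into compression and the invar into tension.
Equating the net (thermal + elastic) strains gives |α₁ − α₂|·ΔT = P·[1/(A₁E₁) + 1/(A₂E₂)].
|α₁ − α₂|·ΔT = 8.1×10⁻⁶ × 35 = 0.0002835.
1/(A₁E₁) + 1/(A₂E₂) = 1/(1050×119×10³) + 1/(1225×142×10³) = 1.375×10⁻⁸ N⁻¹.
So P = 0.0002835 / 1.375×10⁻⁸ = 20.62 kN.
σ_{titanium alloy} = P/A₁ = 20620/1050 = 19.63 MPa, compressive.

σ ≈ 19.6 MPa (compressive)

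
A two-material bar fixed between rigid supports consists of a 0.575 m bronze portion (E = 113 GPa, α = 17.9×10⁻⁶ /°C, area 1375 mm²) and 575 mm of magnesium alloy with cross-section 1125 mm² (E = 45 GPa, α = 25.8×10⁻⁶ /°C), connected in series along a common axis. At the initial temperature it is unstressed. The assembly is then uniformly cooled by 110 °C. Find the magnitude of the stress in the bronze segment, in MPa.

σ ≈ 133 MPa (tensile)

With the walls removed the bar would change length by δ_free = Σ αᵢΔT Lᵢ = 17.9×10⁻⁶×110×575 + 25.8×10⁻⁶×110×575 = 2.764 mm.
The rigid supports impose zero overall length change; the single axial force P common to all segments must satisfy P Σ Lᵢ/(AᵢEᵢ) = δ_free.
The series flexibility is Σ Lᵢ/(AᵢEᵢ) = 575/(1375×113×10³) + 575/(1125×45×10³) = 1.506×10⁻⁵ mm/N.
P = 2.764 / 1.506×10⁻⁵ = 183500 N = 183.5 kN, tensile.
σ_{bronze} = P / A = 183500 / 1375 = 133.5 MPa.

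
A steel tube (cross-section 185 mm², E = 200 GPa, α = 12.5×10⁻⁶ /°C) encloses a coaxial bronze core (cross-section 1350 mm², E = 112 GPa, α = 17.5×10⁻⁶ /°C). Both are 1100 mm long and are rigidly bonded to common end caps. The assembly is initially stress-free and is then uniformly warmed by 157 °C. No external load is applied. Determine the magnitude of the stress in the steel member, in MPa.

Equilibrium of a rigid end plate with no external load gives equal and opposite internal forces ±P in the two members. Since α_{bronze} > α_{steel}, heating drives the bronze into compression and the steel into tension.
Equating the net (thermal + elastic) strains gives |α₁ − α₂|·ΔT = P·[1/(A₁E₁) + 1/(A₂E₂)].
|α₁ − α₂|·ΔT = 5×10⁻⁶ × 157 = 0.000785.
1/(A₁E₁) + 1/(A₂E₂) = 1/(185×200×10³) + 1/(1350×112×10³) = 3.364×10⁻⁸ N⁻¹.
So P = 0.000785 / 3.364×10⁻⁸ = 23.33 kN.
σ_{steel} = P/A₁ = 23330/185 = 126.1 MPa, tensile.

σ ≈ 126 MPa (tensile)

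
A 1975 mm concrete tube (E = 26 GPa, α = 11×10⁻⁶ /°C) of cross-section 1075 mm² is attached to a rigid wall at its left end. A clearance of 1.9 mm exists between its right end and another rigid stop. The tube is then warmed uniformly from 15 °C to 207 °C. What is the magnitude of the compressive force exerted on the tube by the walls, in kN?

Free thermal elongation = αΔT L = 11×10⁻⁶ × 192 × 1975 = 4.171 mm.
This exceeds the 1.9 mm gap, so the wall pushes back. The portion of expansion that must be recovered elastically is δ_free − gap = 4.171 − 1.9 = 2.271 mm.
That suppressed elongation corresponds to σ = E·Δ/L = 26×10³ × 2.271/1975 = 29.9 MPa.
Force on the wall = σA = 29.9 × 1075 mm² = 32.14 kN.

P ≈ 32.1 kN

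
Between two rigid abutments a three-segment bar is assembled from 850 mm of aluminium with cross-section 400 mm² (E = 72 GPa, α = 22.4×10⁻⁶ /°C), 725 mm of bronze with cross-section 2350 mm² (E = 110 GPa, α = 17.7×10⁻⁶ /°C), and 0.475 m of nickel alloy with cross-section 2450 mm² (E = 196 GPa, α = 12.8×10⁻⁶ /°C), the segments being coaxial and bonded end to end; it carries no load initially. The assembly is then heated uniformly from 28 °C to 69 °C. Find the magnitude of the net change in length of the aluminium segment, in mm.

|ΔL| ≈ 0.598 mm

Free thermal expansion of the whole bar: Σ αᵢΔT Lᵢ = 22.4×10⁻⁶×41×850 + 17.7×10⁻⁶×41×725 + 12.8×10⁻⁶×41×475 = 1.556 mm.
The rigid supports impose zero overall length change; the single axial force P common to all segments must satisfy P Σ Lᵢ/(AᵢEᵢ) = δ_free.
The series flexibility is Σ Lᵢ/(AᵢEᵢ) = 850/(400×72×10³) + 725/(2350×110×10³) + 475/(2450×196×10³) = 3.331×10⁻⁵ mm/N.
So P = 1.556 / 3.331×10⁻⁵ = 46.72 kN, compressive.
For the aluminium segment, free thermal change = 22.4×10⁻⁶×41×850 = 0.7806 mm and elastic change from P = 46720×850/(400×72×10³) = 1.379 mm; these oppose, so the net change is 0.598 mm (segment shortens).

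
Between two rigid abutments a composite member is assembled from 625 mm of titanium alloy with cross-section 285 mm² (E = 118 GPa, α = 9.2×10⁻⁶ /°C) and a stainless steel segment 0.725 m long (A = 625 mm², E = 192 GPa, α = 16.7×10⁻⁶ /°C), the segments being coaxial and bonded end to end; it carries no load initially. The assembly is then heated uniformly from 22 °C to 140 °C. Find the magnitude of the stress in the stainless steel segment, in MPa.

σ ≈ 137 MPa (compressive)

If the supports were absent, the total length change would be Σ αᵢΔT Lᵢ = 9.2×10⁻⁶×118×625 + 16.7×10⁻⁶×118×725 = 2.107 mm.
The rigid supports impose zero overall length change; the single axial force P common to all segments must satisfy P Σ Lᵢ/(AᵢEᵢ) = δ_free.
Σ Lᵢ/(AᵢEᵢ) = 625/(285×118×10³) + 725/(625×192×10³) = 2.463×10⁻⁵ mm/N.
Hence P = δ_free / Σ(L/AE) = 2.107/2.463×10⁻⁵ = 85.57 kN (compressive).
σ_{stainless steel} = P / A = 85570 / 625 = 136.9 MPa.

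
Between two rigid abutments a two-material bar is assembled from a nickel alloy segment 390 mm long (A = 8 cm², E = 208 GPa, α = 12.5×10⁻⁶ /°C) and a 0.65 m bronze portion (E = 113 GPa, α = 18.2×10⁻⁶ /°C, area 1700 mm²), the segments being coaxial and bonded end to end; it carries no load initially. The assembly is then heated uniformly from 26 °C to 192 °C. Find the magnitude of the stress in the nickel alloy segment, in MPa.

σ ≈ 605 MPa (compressive)

Free thermal expansion of the whole bar: Σ αᵢΔT Lᵢ = 12.5×10⁻⁶×166×390 + 18.2×10⁻⁶×166×650 = 2.773 mm.
Since the ends are fixed, an axial force P builds up, equal in every segment, with P · Σ Lᵢ/(AᵢEᵢ) = δ_free.
Σ Lᵢ/(AᵢEᵢ) = 390/(800×208×10³) + 650/(1700×113×10³) = 5.727×10⁻⁶ mm/N.
P = 2.773 / 5.727×10⁻⁶ = 484200 N = 484.2 kN, compressive.
σ_{nickel alloy} = P / A = 484200 / 800 = 605.2 MPa.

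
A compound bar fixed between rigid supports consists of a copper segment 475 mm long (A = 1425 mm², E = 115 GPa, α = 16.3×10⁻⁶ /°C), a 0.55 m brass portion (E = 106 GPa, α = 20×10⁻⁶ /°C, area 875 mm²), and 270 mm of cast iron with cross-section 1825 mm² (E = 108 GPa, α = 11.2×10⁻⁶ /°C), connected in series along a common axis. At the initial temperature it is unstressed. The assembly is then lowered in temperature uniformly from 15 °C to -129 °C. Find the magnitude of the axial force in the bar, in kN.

P ≈ 307 kN (tensile)

If the supports were absent, the total length change would be Σ αᵢΔT Lᵢ = 16.3×10⁻⁶×144×475 + 20×10⁻⁶×144×550 + 11.2×10⁻⁶×144×270 = 3.134 mm.
Since the ends are fixed, an axial force P builds up, equal in every segment, with P · Σ Lᵢ/(AᵢEᵢ) = δ_free.
Σ Lᵢ/(AᵢEᵢ) = 475/(1425×115×10³) + 550/(875×106×10³) + 270/(1825×108×10³) = 1.02×10⁻⁵ mm/N.
Hence P = δ_free / Σ(L/AE) = 3.134/1.02×10⁻⁵ = 307.3 kN (tensile).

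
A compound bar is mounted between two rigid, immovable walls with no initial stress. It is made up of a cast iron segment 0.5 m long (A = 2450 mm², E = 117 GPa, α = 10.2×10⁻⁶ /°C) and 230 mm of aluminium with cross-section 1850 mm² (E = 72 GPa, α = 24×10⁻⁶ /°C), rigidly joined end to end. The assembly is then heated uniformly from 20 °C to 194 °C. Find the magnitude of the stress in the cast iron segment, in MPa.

σ ≈ 217 MPa (compressive)

With the walls removed the bar would change length by δ_free = Σ αᵢΔT Lᵢ = 10.2×10⁻⁶×174×500 + 24×10⁻⁶×174×230 = 1.848 mm.
The rigid supports impose zero overall length change; the single axial force P common to all segments must satisfy P Σ Lᵢ/(AᵢEᵢ) = δ_free.
The series flexibility is Σ Lᵢ/(AᵢEᵢ) = 500/(2450×117×10³) + 230/(1850×72×10³) = 3.471×10⁻⁶ mm/N.
So P = 1.848 / 3.471×10⁻⁶ = 532.4 kN, compressive.
σ_{cast iron} = P / A = 532400 / 2450 = 217.3 MPa.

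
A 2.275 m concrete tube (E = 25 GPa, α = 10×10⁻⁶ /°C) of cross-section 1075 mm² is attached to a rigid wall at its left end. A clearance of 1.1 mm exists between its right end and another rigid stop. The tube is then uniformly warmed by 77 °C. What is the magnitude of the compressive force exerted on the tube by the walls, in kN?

Free thermal elongation = αΔT L = 10×10⁻⁶ × 77 × 2275 = 1.752 mm.
After closing the 1.1 mm clearance, 1.752 − 1.1 = 0.6517 mm of expansion remains to be suppressed by the wall.
That suppressed elongation corresponds to σ = E·Δ/L = 25×10³ × 0.6517/2275 = 7.162 MPa.
Force on the wall = σA = 7.162 × 1075 mm² = 7.699 kN.

P ≈ 7.7 kN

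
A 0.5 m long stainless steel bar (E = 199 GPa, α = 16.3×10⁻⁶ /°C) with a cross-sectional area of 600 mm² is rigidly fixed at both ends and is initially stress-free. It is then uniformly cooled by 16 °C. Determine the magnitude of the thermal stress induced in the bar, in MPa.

σ ≈ 51.9 MPa (tensile)

With length fixed, the mechanical strain must cancel the thermal strain αΔT = 16.3×10⁻⁶ × 16 = 260.8×10⁻⁶.
Hence σ = E·αΔT = 199×10³ × 260.8×10⁻⁶ = 51.9 MPa, tensile.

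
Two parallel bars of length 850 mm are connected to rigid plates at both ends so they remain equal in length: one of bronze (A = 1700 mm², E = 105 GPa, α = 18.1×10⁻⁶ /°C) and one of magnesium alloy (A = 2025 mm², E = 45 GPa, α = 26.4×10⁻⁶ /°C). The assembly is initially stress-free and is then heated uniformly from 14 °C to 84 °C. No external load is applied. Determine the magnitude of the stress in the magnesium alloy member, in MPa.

The magnesium alloy has the larger α, so on heating it would change length more than the bronze if both were free. The rigid plates force a common final length, so the magnesium alloy is put into compression and the bronze into tension, with equal and opposite forces P (no external load).
Setting the final lengths equal and cancelling L: (α₁ − α₂)ΔT = P/(A₁E₁) + P/(A₂E₂).
|α₁ − α₂|·ΔT = 8.3×10⁻⁶ × 70 = 0.000581.
1/(A₁E₁) + 1/(A₂E₂) = 1/(1700×105×10³) + 1/(2025×45×10³) = 1.658×10⁻⁸ N⁻¹.
P = 0.000581 / 1.658×10⁻⁸ = 35050 N = 35.05 kN.
σ_{magnesium alloy} = P/A₂ = 35050/2025 = 17.31 MPa, compressive.

σ ≈ 17.3 MPa (compressive)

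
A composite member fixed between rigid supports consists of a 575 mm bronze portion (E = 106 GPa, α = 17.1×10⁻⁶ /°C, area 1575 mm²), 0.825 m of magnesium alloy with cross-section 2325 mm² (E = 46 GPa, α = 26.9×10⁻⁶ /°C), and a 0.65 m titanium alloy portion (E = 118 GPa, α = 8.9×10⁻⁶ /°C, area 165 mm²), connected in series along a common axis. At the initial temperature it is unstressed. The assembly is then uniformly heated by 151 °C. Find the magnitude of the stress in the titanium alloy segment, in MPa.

σ ≈ 777 MPa (compressive)

With the walls removed the bar would change length by δ_free = Σ αᵢΔT Lᵢ = 17.1×10⁻⁶×151×575 + 26.9×10⁻⁶×151×825 + 8.9×10⁻⁶×151×650 = 5.709 mm.
Since the ends are fixed, an axial force P builds up, equal in every segment, with P · Σ Lᵢ/(AᵢEᵢ) = δ_free.
The series flexibility is Σ Lᵢ/(AᵢEᵢ) = 575/(1575×106×10³) + 825/(2325×46×10³) + 650/(165×118×10³) = 4.454×10⁻⁵ mm/N.
Hence P = δ_free / Σ(L/AE) = 5.709/4.454×10⁻⁵ = 128.2 kN (compressive).
σ_{titanium alloy} = P / A = 128200 / 165 = 776.8 MPa.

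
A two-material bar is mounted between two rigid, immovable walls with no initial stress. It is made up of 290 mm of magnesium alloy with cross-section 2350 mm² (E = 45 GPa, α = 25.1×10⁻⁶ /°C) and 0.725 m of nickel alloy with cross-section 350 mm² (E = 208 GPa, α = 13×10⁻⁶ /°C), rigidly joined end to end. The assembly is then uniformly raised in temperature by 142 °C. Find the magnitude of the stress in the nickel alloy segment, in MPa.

If the supports were absent, the total length change would be Σ αᵢΔT Lᵢ = 25.1×10⁻⁶×142×290 + 13×10⁻⁶×142×725 = 2.372 mm.
The rigid supports impose zero overall length change; the single axial force P common to all segments must satisfy P Σ Lᵢ/(AᵢEᵢ) = δ_free.
The series flexibility is Σ Lᵢ/(AᵢEᵢ) = 290/(2350×45×10³) + 725/(350×208×10³) = 1.27×10⁻⁵ mm/N.
So P = 2.372 / 1.27×10⁻⁵ = 186.8 kN, compressive.
σ_{nickel alloy} = P / A = 186800 / 350 = 533.6 MPa.

σ ≈ 534 MPa (compressive)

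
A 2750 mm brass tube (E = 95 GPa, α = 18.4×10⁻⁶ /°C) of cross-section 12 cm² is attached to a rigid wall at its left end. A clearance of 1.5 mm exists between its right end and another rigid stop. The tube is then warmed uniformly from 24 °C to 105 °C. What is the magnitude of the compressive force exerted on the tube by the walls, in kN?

If the wall were absent the tube would grow by αΔT L = 18.4×10⁻⁶ × 81 × 2750 = 4.099 mm.
After closing the 1.5 mm clearance, 4.099 − 1.5 = 2.599 mm of expansion remains to be suppressed by the wall.
Compatibility: PL/(AE) = 2.599 mm, so σ = P/A = E × (2.599/2750) = 89.77 MPa.
P = σA = 89.77 × 1200 = 107.7 kN.

P ≈ 108 kN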